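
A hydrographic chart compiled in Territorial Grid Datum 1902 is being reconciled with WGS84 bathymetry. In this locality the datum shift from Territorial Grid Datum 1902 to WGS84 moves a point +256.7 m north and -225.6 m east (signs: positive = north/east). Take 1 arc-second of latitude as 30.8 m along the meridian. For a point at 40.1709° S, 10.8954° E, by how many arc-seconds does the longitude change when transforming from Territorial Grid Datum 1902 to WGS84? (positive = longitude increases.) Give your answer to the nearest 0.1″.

Δλ = -9.6″

At latitude -40.1709°, cos φ = 0.764124.
1″ of longitude at this latitude = 30.80 × cos φ = 23.5350 m, so Δλ = -225.6 / 23.5350 = -9.586″.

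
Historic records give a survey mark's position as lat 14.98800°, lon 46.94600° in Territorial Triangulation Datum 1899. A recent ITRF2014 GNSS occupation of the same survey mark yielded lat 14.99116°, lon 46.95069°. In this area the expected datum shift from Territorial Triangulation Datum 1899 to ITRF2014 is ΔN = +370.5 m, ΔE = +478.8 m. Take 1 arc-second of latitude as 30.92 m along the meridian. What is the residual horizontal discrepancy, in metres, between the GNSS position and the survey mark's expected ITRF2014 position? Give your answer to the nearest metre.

Observed coordinate differences: Δφ = +0.00316°, Δλ = +0.00469°.
Converting to metres (1° lat = 111312 m, cos φ = 0.965980): observed ΔN = 351.7 m, observed ΔE = 504.3 m.
Subtracting the expected shift leaves a residual of 351.7 − (370.5) = -18.8 m north and 504.3 − (478.8) = 25.5 m east.
Residual distance = √((-18.8)² + 25.5²) = 31.6 m.

32 m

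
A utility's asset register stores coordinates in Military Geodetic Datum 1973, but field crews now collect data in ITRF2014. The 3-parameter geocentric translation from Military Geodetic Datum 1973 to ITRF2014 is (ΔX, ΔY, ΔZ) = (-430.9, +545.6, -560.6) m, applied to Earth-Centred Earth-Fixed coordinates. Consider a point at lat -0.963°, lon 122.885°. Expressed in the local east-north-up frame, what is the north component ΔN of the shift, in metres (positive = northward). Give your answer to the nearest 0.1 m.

ΔN = -548.9 m

The local north axis is (−sin φ cos λ, −sin φ sin λ, cos φ), giving ΔN = 3.932 + 7.700 − 560.521 = -548.89 m.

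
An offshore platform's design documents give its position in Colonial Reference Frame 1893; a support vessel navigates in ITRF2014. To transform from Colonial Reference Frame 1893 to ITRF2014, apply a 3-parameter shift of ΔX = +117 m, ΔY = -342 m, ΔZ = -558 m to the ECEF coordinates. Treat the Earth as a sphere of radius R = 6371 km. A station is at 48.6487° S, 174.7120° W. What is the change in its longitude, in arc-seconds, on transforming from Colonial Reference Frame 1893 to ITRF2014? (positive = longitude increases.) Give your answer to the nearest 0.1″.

sin φ = -0.750673, cos φ = 0.660674, sin λ = -0.092162, cos λ = -0.995744.
East component: ΔE = −sin λ·ΔX + cos λ·ΔY = −(-0.092162)(117) + (-0.995744)(-342) = 351.33 m.
1° of latitude spans πR/180 = 111195 m; at latitude φ, 1° of longitude spans that × cos φ = 73463.6 m, so Δλ = 351.33 / 73463.6 × 3600 = 17.216″.

Δλ = 17.2″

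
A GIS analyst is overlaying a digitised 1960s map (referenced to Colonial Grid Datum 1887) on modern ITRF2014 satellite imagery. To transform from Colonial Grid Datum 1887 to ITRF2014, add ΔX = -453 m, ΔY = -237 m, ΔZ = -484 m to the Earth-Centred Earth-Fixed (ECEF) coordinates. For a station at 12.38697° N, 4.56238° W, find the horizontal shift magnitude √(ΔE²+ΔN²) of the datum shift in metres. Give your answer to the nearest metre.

At φ = 12.38697°, λ = -4.56238°: sin φ = 0.214513, cos φ = 0.976721, sin λ = -0.079544, cos λ = 0.996831.
ΔE = −sin λ·ΔX + cos λ·ΔY = −(-0.079544)·(-453) + (0.996831)·(-237) = -272.28 m.
ΔN = −sin φ cos λ·ΔX − sin φ sin λ·ΔY + cos φ·ΔZ = −(0.214513)(0.996831)(-453) − (0.214513)(-0.079544)(-237) + (0.976721)(-484) = -379.91 m.
Horizontal magnitude = √(ΔE² + ΔN²) = √((-272.28)² + (-379.91)²) = 467.41 m.

467 m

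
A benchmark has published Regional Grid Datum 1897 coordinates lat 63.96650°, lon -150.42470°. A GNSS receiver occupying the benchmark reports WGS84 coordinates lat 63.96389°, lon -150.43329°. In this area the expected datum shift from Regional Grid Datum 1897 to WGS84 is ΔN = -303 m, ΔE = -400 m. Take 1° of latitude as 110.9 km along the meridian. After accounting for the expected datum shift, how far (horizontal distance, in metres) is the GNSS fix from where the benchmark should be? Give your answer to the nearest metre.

23 m

Observed coordinate differences: Δφ = -0.00261°, Δλ = -0.00859°.
Converting to metres (1° lat = 110900 m, cos φ = 0.438897): observed ΔN = -289.4 m, observed ΔE = -418.1 m.
Subtracting the expected shift leaves a residual of -289.4 − (-303) = 13.6 m north and -418.1 − (-400) = -18.1 m east.
Residual distance = √(13.6² + (-18.1)²) = 22.6 m.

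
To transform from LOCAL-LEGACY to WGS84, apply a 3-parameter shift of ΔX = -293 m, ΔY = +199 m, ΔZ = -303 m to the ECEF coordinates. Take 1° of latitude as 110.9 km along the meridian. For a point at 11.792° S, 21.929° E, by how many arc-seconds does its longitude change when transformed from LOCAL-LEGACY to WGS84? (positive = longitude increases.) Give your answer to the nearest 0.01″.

sin φ = -0.204359, cos φ = 0.978896, sin λ = 0.373457, cos λ = 0.927647.
East component: ΔE = −sin λ·ΔX + cos λ·ΔY = −(0.373457)(-293) + (0.927647)(199) = 294.02 m.
1° of latitude spans 110900 m; at latitude φ, 1° of longitude spans that × cos φ = 108559.6 m, so Δλ = 294.02 / 108559.6 × 3600 = 9.750″.

Δλ = 9.75″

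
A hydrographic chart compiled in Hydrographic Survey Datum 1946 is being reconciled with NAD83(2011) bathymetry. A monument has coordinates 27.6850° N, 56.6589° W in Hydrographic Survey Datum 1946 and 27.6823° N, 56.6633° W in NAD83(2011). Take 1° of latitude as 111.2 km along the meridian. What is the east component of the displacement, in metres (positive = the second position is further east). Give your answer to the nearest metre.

Δφ = 27.6823° − 27.6850° = -0.0027°; Δλ = -56.6633° − -56.6589° = -0.0044°.
ΔN = Δφ × 111200 = -300.2 m; ΔE = Δλ × 111200 × cos(27.6850°) = -0.0044 × 111200 × 0.885515 = -433.3 m.

ΔE = -433 m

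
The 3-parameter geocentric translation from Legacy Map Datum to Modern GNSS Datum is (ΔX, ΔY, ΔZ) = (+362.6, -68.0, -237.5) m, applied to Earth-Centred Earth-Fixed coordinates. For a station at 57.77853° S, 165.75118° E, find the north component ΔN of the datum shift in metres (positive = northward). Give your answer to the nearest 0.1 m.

At φ = -57.77853°, λ = 165.75118°: sin φ = -0.845993, cos φ = 0.533193, sin λ = 0.246133, cos λ = -0.969236.
ΔN = −sin φ cos λ·ΔX − sin φ sin λ·ΔY + cos φ·ΔZ = −(-0.845993)(-0.969236)(362.6) − (-0.845993)(0.246133)(-68.0) + (0.533193)(-237.5) = -438.11 m.

ΔN = -438.1 m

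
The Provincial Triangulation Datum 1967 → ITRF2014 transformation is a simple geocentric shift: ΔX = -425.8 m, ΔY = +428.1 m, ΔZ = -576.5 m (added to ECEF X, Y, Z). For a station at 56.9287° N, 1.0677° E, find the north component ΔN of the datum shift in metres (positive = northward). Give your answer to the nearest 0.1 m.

The local north axis is (−sin φ cos λ, −sin φ sin λ, cos φ), giving ΔN = 356.755 − 6.685 − 314.586 = 35.48 m.

ΔN = 35.5 m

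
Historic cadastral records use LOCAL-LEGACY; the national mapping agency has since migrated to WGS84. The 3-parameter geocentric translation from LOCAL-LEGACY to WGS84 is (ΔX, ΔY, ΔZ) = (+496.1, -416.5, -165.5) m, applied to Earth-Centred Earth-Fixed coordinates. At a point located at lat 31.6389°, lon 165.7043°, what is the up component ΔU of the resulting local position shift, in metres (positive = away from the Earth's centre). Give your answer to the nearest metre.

ΔU = -584 m

The local up (radial) axis is (cos φ cos λ, cos φ sin λ, sin φ), giving ΔU = -409.286 − 87.559 − 86.815 = -583.66 m.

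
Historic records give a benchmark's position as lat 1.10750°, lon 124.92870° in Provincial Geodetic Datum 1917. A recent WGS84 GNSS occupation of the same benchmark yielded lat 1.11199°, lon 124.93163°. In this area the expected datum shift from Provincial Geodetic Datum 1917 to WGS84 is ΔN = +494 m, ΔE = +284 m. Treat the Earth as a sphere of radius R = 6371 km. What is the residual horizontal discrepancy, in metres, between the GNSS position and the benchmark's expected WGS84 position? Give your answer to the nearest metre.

42 m

Observed coordinate differences: Δφ = +0.00449°, Δλ = +0.00293°.
Converting to metres (1° lat = 111195 m, cos φ = 0.999813): observed ΔN = 499.3 m, observed ΔE = 325.7 m.
Subtracting the expected shift leaves a residual of 499.3 − (494) = 5.3 m north and 325.7 − (284) = 41.7 m east.
Residual distance = √(5.3² + 41.7²) = 42.1 m.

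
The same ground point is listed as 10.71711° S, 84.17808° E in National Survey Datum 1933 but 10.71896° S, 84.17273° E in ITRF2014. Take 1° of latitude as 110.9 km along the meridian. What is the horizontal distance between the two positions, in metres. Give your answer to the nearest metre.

Δφ = -10.71896° − -10.71711° = -0.00185°; Δλ = 84.17273° − 84.17808° = -0.00535°.
ΔN = Δφ × 110900 = -205.2 m; ΔE = Δλ × 110900 × cos(-10.71711°) = -0.00535 × 110900 × 0.982557 = -583.0 m.
Distance = √(ΔE² + ΔN²) = √((-583.0)² + (-205.2)²) = 618.0 m.

618 m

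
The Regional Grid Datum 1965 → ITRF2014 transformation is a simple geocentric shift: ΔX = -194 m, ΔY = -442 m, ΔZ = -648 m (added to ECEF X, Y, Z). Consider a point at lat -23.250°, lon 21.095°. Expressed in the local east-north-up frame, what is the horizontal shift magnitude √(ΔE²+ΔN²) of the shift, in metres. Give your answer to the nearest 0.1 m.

806.0 m

The local east axis at (φ, λ) is (−sin λ, cos λ, 0), so ΔE = −sin(21.095°)·(-194) + cos(21.095°)·(-442) = -342.56 m.
The local north axis is (−sin φ cos λ, −sin φ sin λ, cos φ), giving ΔN = -71.448 − 62.797 − 595.377 = -729.62 m.
Horizontal magnitude = √(ΔE² + ΔN²) = √((-342.56)² + (-729.62)²) = 806.04 m.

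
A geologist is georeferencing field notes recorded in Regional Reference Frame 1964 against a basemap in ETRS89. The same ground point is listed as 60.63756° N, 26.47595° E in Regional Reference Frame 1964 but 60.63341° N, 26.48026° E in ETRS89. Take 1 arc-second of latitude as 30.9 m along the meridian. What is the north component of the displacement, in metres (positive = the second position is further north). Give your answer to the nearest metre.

Δφ = 60.63341° − 60.63756° = -0.00415°; Δλ = 26.48026° − 26.47595° = +0.00431°.
1° of latitude = 3600 × 30.90 = 111240 m.
ΔN = Δφ × 111240 = -461.6 m; ΔE = Δλ × 111240 × cos(60.63756°) = +0.00431 × 111240 × 0.490333 = 235.1 m.

ΔN = -462 m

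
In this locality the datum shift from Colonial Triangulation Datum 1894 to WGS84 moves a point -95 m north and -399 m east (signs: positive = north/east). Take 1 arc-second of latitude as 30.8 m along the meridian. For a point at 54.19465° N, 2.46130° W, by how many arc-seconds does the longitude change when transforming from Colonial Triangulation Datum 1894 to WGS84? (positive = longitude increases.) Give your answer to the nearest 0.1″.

At latitude 54.19465°, cos φ = 0.585033.
1″ of longitude at this latitude = 30.80 × cos φ = 18.0190 m, so Δλ = -399.0 / 18.0190 = -22.143″.

Δλ = -22.1″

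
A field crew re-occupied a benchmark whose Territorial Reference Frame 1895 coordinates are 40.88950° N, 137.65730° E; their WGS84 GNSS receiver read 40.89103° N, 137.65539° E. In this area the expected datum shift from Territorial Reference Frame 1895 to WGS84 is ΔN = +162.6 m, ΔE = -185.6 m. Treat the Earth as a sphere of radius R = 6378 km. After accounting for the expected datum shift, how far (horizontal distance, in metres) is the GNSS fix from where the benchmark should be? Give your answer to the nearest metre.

26 m

Observed coordinate differences: Δφ = +0.00153°, Δλ = -0.00191°.
Converting to metres (1° lat = 111317 m, cos φ = 0.755973): observed ΔN = 170.3 m, observed ΔE = -160.7 m.
Subtracting the expected shift leaves a residual of 170.3 − (162.6) = 7.7 m north and -160.7 − (-185.6) = 24.9 m east.
Residual distance = √(7.7² + 24.9²) = 26.0 m.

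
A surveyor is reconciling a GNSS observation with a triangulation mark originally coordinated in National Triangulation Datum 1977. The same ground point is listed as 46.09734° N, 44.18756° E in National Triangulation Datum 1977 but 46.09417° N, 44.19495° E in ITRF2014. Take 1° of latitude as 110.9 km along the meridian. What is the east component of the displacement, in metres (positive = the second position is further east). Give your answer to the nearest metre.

ΔE = 568 m

Δφ = 46.09417° − 46.09734° = -0.00317°; Δλ = 44.19495° − 44.18756° = +0.00739°.
ΔN = Δφ × 110900 = -351.6 m; ΔE = Δλ × 110900 × cos(46.09734°) = +0.00739 × 110900 × 0.693435 = 568.3 m.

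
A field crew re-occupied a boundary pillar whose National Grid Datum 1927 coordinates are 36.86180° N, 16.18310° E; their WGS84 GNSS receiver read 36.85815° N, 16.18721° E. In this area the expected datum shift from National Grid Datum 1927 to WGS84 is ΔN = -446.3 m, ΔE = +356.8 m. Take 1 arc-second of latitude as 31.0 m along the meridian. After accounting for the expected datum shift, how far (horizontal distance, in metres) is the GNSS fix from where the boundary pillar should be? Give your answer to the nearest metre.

40 m

Observed coordinate differences: Δφ = -0.00365°, Δλ = +0.00411°.
Converting to metres (1° lat = 111600 m, cos φ = 0.800085): observed ΔN = -407.3 m, observed ΔE = 367.0 m.
Subtracting the expected shift leaves a residual of -407.3 − (-446.3) = 39.0 m north and 367.0 − (356.8) = 10.2 m east.
Residual distance = √(39.0² + 10.2²) = 40.3 m.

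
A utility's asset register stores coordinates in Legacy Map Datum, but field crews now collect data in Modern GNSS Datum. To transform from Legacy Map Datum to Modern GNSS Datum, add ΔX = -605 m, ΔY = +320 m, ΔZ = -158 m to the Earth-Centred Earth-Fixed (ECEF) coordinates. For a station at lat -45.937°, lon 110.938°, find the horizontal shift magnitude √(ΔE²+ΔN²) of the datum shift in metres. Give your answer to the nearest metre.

At φ = -45.937°, λ = 110.938°: sin φ = -0.718576, cos φ = 0.695449, sin λ = 0.933968, cos λ = -0.357358.
ΔE = −sin λ·ΔX + cos λ·ΔY = −(0.933968)·(-605) + (-0.357358)·(320) = 450.70 m.
ΔN = −sin φ cos λ·ΔX − sin φ sin λ·ΔY + cos φ·ΔZ = −(-0.718576)(-0.357358)(-605) − (-0.718576)(0.933968)(320) + (0.695449)(-158) = 260.24 m.
Horizontal magnitude = √(ΔE² + ΔN²) = √(450.70² + 260.24²) = 520.43 m.

520 m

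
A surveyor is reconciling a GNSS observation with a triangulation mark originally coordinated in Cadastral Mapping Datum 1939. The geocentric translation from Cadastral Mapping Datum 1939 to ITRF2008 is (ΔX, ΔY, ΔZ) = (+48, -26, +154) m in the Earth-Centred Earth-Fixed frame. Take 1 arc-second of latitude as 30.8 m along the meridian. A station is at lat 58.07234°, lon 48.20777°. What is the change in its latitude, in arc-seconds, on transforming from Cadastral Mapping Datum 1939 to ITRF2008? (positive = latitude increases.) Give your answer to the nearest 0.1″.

sin φ = 0.848716, cos φ = 0.528848, sin λ = 0.745566, cos λ = 0.666431.
North component: ΔN = −sin φ cos λ·ΔX − sin φ sin λ·ΔY + cos φ·ΔZ = −(0.848716)(0.666431)(48) − (0.848716)(0.745566)(-26) + (0.528848)(154) = 70.75 m.
1° of latitude spans 3600 × 30.80 = 110880 m, so Δφ = 70.75 / 110880 × 3600 = 2.297″.

Δφ = 2.3″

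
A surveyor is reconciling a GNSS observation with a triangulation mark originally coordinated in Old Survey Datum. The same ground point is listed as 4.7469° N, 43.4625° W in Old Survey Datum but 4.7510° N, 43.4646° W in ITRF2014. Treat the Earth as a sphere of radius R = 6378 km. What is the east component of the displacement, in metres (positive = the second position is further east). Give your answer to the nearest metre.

ΔE = -233 m

Δφ = 4.7510° − 4.7469° = +0.0041°; Δλ = -43.4646° − -43.4625° = -0.0021°.
1° along a meridian = πR/180 = 111317 m.
ΔN = Δφ × 111317 = 456.4 m; ΔE = Δλ × 111317 × cos(4.7469°) = -0.0021 × 111317 × 0.996570 = -233.0 m.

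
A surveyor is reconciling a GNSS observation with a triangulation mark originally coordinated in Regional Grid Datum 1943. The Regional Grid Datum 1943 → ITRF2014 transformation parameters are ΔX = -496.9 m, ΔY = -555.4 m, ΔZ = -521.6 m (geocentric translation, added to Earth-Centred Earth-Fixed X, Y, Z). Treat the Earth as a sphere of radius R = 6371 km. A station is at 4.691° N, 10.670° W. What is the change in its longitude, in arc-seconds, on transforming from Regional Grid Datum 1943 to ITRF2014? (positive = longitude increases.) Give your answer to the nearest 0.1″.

Δλ = -20.7″

sin φ = 0.081782, cos φ = 0.996650, sin λ = -0.185152, cos λ = 0.982710.
East component: ΔE = −sin λ·ΔX + cos λ·ΔY = −(-0.185152)(-496.9) + (0.982710)(-555.4) = -637.80 m.
1° of latitude spans πR/180 = 111195 m; at latitude φ, 1° of longitude spans that × cos φ = 110822.5 m, so Δλ = -637.80 / 110822.5 × 3600 = -20.719″.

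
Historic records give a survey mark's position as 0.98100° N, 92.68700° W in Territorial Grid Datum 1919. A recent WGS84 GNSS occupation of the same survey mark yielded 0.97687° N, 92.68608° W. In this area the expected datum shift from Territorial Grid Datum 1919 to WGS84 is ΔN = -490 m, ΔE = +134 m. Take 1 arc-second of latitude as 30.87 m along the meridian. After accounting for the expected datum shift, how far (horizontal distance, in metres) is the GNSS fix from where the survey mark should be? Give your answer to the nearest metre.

Observed coordinate differences: Δφ = -0.00413°, Δλ = +0.00092°.
Converting to metres (1° lat = 111132 m, cos φ = 0.999853): observed ΔN = -459.0 m, observed ΔE = 102.2 m.
Subtracting the expected shift leaves a residual of -459.0 − (-490) = 31.0 m north and 102.2 − (134) = -31.8 m east.
Residual distance = √(31.0² + (-31.8)²) = 44.4 m.

44 m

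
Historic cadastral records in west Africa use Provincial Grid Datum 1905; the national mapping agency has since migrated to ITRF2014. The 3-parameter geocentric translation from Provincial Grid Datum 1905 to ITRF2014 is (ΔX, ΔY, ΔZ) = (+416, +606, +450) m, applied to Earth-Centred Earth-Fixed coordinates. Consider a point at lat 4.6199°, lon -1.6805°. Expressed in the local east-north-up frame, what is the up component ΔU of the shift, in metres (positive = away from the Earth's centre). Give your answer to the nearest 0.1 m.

ΔU = 433.0 m

The local up (radial) axis is (cos φ cos λ, cos φ sin λ, sin φ), giving ΔU = 414.470 − 17.714 + 36.245 = 433.00 m.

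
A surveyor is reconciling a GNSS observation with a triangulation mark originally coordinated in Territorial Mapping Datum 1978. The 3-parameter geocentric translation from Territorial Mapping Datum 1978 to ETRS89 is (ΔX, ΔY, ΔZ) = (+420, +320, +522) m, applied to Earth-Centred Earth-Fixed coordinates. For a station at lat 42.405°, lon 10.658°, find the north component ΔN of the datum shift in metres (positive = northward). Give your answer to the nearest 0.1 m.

ΔN = 67.2 m

At φ = 42.405°, λ = 10.658°: sin φ = 0.674367, cos φ = 0.738396, sin λ = 0.184946, cos λ = 0.982749.
ΔN = −sin φ cos λ·ΔX − sin φ sin λ·ΔY + cos φ·ΔZ = −(0.674367)(0.982749)(420) − (0.674367)(0.184946)(320) + (0.738396)(522) = 67.18 m.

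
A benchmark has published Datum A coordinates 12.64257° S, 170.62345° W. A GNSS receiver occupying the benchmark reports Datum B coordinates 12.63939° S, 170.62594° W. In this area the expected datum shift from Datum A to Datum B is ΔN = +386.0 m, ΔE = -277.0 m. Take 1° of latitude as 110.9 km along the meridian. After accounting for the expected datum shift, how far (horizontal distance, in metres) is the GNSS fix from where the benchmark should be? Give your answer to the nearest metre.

34 m

Observed coordinate differences: Δφ = +0.00318°, Δλ = -0.00249°.
Converting to metres (1° lat = 110900 m, cos φ = 0.975754): observed ΔN = 352.7 m, observed ΔE = -269.4 m.
Subtracting the expected shift leaves a residual of 352.7 − (386.0) = -33.3 m north and -269.4 − (-277.0) = 7.6 m east.
Residual distance = √((-33.3)² + 7.6²) = 34.2 m.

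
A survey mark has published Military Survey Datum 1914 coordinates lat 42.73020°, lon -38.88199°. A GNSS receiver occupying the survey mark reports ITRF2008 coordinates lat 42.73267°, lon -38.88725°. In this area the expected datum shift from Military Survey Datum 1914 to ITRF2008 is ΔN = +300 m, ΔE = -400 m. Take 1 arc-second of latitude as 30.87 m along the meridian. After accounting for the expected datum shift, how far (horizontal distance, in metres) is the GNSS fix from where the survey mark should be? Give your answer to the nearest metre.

Observed coordinate differences: Δφ = +0.00247°, Δλ = -0.00526°.
Converting to metres (1° lat = 111132 m, cos φ = 0.734557): observed ΔN = 274.5 m, observed ΔE = -429.4 m.
Subtracting the expected shift leaves a residual of 274.5 − (300) = -25.5 m north and -429.4 − (-400) = -29.4 m east.
Residual distance = √((-25.5)² + (-29.4)²) = 38.9 m.

39 m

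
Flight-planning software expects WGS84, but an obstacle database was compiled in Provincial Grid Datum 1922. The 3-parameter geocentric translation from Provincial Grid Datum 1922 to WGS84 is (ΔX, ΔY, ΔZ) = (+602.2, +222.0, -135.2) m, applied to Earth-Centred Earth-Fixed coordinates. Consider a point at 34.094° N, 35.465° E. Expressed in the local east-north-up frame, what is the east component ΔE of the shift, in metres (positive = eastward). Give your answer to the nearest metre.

ΔE = -169 m

At φ = 34.094°, λ = 35.465°: sin φ = 0.560552, cos φ = 0.828119, sin λ = 0.580206, cos λ = 0.814470.
ΔE = −sin λ·ΔX + cos λ·ΔY = −(0.580206)·(602.2) + (0.814470)·(222.0) = -168.59 m.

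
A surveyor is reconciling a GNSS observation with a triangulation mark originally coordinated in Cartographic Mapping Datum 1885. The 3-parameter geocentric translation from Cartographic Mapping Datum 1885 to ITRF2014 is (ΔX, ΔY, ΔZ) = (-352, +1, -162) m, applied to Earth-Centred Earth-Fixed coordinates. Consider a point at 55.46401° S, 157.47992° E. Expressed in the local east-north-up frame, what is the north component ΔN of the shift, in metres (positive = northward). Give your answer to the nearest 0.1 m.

At φ = -55.46401°, λ = 157.47992°: sin φ = -0.823770, cos φ = 0.566924, sin λ = 0.383007, cos λ = -0.923745.
ΔN = −sin φ cos λ·ΔX − sin φ sin λ·ΔY + cos φ·ΔZ = −(-0.823770)(-0.923745)(-352) − (-0.823770)(0.383007)(1) + (0.566924)(-162) = 176.33 m.

ΔN = 176.3 m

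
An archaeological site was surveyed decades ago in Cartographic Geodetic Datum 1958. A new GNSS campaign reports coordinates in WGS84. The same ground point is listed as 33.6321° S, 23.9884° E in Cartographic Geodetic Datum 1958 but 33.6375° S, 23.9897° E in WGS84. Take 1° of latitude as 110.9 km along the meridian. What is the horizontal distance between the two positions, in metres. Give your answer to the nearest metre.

611 m

Δφ = -33.6375° − -33.6321° = -0.0054°; Δλ = 23.9897° − 23.9884° = +0.0013°.
ΔN = Δφ × 110900 = -598.9 m; ΔE = Δλ × 110900 × cos(-33.6321°) = +0.0013 × 110900 × 0.832611 = 120.0 m.
Distance = √(ΔE² + ΔN²) = √(120.0² + (-598.9)²) = 610.8 m.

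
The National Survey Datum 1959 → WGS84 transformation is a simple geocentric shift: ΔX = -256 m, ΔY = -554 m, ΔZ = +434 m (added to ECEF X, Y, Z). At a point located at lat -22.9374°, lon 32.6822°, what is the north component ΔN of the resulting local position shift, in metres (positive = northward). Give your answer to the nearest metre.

The local north axis is (−sin φ cos λ, −sin φ sin λ, cos φ), giving ΔN = -83.974 − 116.586 + 399.684 = 199.12 m.

ΔN = 199 m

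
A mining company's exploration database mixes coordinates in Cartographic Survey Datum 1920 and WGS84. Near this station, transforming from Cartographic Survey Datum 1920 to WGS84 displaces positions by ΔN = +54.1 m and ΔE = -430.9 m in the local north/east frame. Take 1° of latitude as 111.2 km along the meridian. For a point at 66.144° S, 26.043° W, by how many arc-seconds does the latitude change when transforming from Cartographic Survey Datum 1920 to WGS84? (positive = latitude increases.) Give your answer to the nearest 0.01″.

Δφ = 1.75″

1° of latitude = 111.2 km, so Δφ = 54.1 / 111200 = 0.0004865° = 1.751″.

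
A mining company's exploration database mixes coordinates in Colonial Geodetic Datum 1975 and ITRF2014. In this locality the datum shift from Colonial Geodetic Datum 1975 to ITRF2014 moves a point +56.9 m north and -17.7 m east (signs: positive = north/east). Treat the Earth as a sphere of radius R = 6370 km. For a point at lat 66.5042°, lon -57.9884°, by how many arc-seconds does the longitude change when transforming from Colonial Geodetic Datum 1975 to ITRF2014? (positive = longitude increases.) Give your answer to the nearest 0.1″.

Δλ = -1.4″

At latitude 66.5042°, cos φ = 0.398682.
One radian of longitude at latitude φ spans R cos φ, so Δλ = ΔE / (R cos φ) = -17.7 / (6370000 × 0.398682) = -6.9696e-06 rad = -1.438″.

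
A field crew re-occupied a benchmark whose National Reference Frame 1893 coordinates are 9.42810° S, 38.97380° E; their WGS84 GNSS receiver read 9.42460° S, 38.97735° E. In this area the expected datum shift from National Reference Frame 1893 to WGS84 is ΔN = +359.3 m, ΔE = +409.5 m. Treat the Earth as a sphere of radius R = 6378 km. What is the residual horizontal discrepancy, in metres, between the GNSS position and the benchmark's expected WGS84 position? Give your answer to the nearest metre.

36 m

Observed coordinate differences: Δφ = +0.00350°, Δλ = +0.00355°.
Converting to metres (1° lat = 111317 m, cos φ = 0.986492): observed ΔN = 389.6 m, observed ΔE = 389.8 m.
Subtracting the expected shift leaves a residual of 389.6 − (359.3) = 30.3 m north and 389.8 − (409.5) = -19.7 m east.
Residual distance = √(30.3² + (-19.7)²) = 36.1 m.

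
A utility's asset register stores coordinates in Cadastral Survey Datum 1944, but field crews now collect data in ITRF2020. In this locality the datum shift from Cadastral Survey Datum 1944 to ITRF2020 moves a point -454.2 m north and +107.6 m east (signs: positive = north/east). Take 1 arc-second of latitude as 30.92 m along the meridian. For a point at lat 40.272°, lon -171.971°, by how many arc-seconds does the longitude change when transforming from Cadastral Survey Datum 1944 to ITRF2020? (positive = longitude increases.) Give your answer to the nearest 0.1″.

At latitude 40.272°, cos φ = 0.762984.
1″ of longitude at this latitude = 30.92 × cos φ = 23.5915 m, so Δλ = 107.6 / 23.5915 = 4.561″.

Δλ = 4.6″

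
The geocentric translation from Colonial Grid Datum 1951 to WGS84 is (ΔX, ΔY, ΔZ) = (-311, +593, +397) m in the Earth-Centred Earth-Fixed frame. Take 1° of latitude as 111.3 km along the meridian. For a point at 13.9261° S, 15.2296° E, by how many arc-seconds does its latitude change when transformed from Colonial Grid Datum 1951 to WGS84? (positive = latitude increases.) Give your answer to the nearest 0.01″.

Δφ = 11.34″

sin φ = -0.240670, cos φ = 0.970607, sin λ = 0.262688, cos λ = 0.964881.
North component: ΔN = −sin φ cos λ·ΔX − sin φ sin λ·ΔY + cos φ·ΔZ = −(-0.240670)(0.964881)(-311) − (-0.240670)(0.262688)(593) + (0.970607)(397) = 350.60 m.
1° of latitude spans 111300 m, so Δφ = 350.60 / 111300 × 3600 = 11.340″.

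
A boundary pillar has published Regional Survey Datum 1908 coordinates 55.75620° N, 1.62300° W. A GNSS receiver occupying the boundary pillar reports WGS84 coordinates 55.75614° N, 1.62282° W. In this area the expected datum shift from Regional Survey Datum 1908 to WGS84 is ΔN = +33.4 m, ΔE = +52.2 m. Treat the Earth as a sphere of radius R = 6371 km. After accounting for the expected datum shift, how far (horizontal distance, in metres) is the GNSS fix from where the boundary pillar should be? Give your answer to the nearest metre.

Observed coordinate differences: Δφ = -0.00006°, Δλ = +0.00018°.
Converting to metres (1° lat = 111195 m, cos φ = 0.562715): observed ΔN = -6.7 m, observed ΔE = 11.3 m.
Subtracting the expected shift leaves a residual of -6.7 − (33.4) = -40.1 m north and 11.3 − (52.2) = -40.9 m east.
Residual distance = √((-40.1)² + (-40.9)²) = 57.3 m.

57 m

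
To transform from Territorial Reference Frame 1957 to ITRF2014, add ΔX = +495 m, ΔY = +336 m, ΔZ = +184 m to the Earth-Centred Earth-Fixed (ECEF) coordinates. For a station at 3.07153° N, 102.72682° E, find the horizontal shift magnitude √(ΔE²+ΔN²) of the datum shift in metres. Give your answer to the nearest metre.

583 m

The local east axis at (φ, λ) is (−sin λ, cos λ, 0), so ΔE = −sin(102.72682°)·495 + cos(102.72682°)·336 = -556.86 m.
The local north axis is (−sin φ cos λ, −sin φ sin λ, cos φ), giving ΔN = 5.843 − 17.561 + 183.736 = 172.02 m.
Horizontal magnitude = √(ΔE² + ΔN²) = √((-556.86)² + 172.02²) = 582.82 m.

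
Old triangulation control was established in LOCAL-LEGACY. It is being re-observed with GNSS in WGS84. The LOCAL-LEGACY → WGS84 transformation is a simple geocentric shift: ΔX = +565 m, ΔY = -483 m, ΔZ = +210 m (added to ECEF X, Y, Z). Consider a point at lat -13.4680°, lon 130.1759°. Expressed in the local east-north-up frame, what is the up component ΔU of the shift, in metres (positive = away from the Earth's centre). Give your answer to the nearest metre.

The local up (radial) axis is (cos φ cos λ, cos φ sin λ, sin φ), giving ΔU = -354.478 − 358.896 − 48.909 = -762.28 m.

ΔU = -762 m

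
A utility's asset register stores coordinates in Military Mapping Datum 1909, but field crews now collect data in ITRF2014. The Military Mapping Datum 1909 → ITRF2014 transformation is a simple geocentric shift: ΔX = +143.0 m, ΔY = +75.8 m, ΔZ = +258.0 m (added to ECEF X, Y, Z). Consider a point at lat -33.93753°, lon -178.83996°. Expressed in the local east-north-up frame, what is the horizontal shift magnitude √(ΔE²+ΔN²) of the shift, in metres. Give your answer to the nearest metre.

152 m

The local east axis at (φ, λ) is (−sin λ, cos λ, 0), so ΔE = −sin(-178.83996°)·143.0 + cos(-178.83996°)·75.8 = -72.89 m.
The local north axis is (−sin φ cos λ, −sin φ sin λ, cos φ), giving ΔN = -79.819 − 0.857 + 214.049 = 133.37 m.
Horizontal magnitude = √(ΔE² + ΔN²) = √((-72.89)² + 133.37²) = 151.99 m.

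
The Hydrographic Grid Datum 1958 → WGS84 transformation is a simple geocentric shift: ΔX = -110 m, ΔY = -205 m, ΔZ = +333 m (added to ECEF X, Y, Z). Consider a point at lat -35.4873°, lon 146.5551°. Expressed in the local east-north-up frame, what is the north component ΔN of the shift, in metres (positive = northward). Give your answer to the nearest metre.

At φ = -35.4873°, λ = 146.5551°: sin φ = -0.580522, cos φ = 0.814244, sin λ = 0.551135, cos λ = -0.834416.
ΔN = −sin φ cos λ·ΔX − sin φ sin λ·ΔY + cos φ·ΔZ = −(-0.580522)(-0.834416)(-110) − (-0.580522)(0.551135)(-205) + (0.814244)(333) = 258.84 m.

ΔN = 259 m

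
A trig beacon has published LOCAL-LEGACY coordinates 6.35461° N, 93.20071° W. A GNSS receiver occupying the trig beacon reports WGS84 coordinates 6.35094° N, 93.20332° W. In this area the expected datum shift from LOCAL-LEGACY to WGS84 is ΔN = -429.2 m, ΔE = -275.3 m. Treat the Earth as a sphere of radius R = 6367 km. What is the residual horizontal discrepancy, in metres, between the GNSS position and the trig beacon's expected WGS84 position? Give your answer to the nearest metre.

25 m

Observed coordinate differences: Δφ = -0.00367°, Δλ = -0.00261°.
Converting to metres (1° lat = 111125 m, cos φ = 0.993856): observed ΔN = -407.8 m, observed ΔE = -288.3 m.
Subtracting the expected shift leaves a residual of -407.8 − (-429.2) = 21.4 m north and -288.3 − (-275.3) = -13.0 m east.
Residual distance = √(21.4² + (-13.0)²) = 25.0 m.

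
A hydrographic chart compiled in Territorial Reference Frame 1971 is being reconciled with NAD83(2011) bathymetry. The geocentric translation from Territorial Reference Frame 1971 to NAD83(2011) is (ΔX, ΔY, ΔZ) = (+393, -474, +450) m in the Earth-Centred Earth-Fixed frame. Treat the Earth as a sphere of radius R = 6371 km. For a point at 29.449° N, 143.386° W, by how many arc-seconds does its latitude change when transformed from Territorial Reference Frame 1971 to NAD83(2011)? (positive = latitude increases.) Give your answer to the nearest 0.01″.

sin φ = 0.491649, cos φ = 0.870794, sin λ = -0.596421, cos λ = -0.802672.
North component: ΔN = −sin φ cos λ·ΔX − sin φ sin λ·ΔY + cos φ·ΔZ = −(0.491649)(-0.802672)(393) − (0.491649)(-0.596421)(-474) + (0.870794)(450) = 407.96 m.
1° of latitude spans πR/180 = 111195 m, so Δφ = 407.96 / 111195 × 3600 = 13.208″.

Δφ = 13.21″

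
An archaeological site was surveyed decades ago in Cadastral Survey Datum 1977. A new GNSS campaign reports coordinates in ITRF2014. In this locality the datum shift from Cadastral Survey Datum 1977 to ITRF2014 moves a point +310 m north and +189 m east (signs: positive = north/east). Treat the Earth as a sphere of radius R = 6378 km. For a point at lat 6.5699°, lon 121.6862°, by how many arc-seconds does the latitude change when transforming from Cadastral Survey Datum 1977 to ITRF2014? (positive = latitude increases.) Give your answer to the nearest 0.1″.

On a sphere of radius R, 1 rad of latitude = R, so Δφ = ΔN / R = 310.0 / 6378000 = 4.8605e-05 rad = 10.025″.

Δφ = 10.0″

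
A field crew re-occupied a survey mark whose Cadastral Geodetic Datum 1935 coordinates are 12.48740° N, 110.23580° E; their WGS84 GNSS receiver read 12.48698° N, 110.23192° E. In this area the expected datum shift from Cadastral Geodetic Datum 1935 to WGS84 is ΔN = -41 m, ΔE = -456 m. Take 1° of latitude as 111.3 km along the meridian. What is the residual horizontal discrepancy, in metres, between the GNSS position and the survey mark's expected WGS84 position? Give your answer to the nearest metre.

35 m

Observed coordinate differences: Δφ = -0.00042°, Δλ = -0.00388°.
Converting to metres (1° lat = 111300 m, cos φ = 0.976344): observed ΔN = -46.7 m, observed ΔE = -421.6 m.
Subtracting the expected shift leaves a residual of -46.7 − (-41) = -5.7 m north and -421.6 − (-456) = 34.4 m east.
Residual distance = √((-5.7)² + 34.4²) = 34.8 m.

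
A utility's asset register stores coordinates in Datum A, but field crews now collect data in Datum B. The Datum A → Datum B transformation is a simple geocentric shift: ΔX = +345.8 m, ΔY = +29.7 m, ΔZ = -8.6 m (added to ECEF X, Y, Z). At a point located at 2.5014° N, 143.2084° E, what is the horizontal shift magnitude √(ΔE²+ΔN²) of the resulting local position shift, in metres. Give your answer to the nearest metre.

The local east axis at (φ, λ) is (−sin λ, cos λ, 0), so ΔE = −sin(143.2084°)·345.8 + cos(143.2084°)·29.7 = -230.89 m.
The local north axis is (−sin φ cos λ, −sin φ sin λ, cos φ), giving ΔN = 12.086 − 0.776 − 8.592 = 2.72 m.
Horizontal magnitude = √(ΔE² + ΔN²) = √((-230.89)² + 2.72²) = 230.90 m.

231 m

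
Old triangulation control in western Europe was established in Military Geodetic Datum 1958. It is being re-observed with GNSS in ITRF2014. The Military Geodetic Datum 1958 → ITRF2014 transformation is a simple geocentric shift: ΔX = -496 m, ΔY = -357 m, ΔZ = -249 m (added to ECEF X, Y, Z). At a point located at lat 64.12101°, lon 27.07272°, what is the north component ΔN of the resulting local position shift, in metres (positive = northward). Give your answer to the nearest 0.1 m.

At φ = 64.12101°, λ = 27.07272°: sin φ = 0.899718, cos φ = 0.436472, sin λ = 0.455121, cos λ = 0.890430.
ΔN = −sin φ cos λ·ΔX − sin φ sin λ·ΔY + cos φ·ΔZ = −(0.899718)(0.890430)(-496) − (0.899718)(0.455121)(-357) + (0.436472)(-249) = 434.87 m.

ΔN = 434.9 m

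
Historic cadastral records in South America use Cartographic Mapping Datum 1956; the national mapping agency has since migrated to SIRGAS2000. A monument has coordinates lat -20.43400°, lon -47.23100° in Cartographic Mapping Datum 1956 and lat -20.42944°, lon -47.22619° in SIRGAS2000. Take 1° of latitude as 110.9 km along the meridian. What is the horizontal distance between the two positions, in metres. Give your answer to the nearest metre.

Δφ = -20.42944° − -20.43400° = +0.00456°; Δλ = -47.22619° − -47.23100° = +0.00481°.
ΔN = Δφ × 110900 = 505.7 m; ΔE = Δλ × 110900 × cos(-20.43400°) = +0.00481 × 110900 × 0.937075 = 499.9 m.
Distance = √(ΔE² + ΔN²) = √(499.9² + 505.7²) = 711.1 m.

711 m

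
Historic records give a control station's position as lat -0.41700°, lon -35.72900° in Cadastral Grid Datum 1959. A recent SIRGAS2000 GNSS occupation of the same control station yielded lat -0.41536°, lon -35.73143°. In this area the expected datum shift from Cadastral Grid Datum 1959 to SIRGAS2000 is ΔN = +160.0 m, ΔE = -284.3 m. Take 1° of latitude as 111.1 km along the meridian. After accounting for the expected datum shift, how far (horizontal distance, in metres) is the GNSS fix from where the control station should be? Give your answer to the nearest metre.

Observed coordinate differences: Δφ = +0.00164°, Δλ = -0.00243°.
Converting to metres (1° lat = 111100 m, cos φ = 0.999974): observed ΔN = 182.2 m, observed ΔE = -270.0 m.
Subtracting the expected shift leaves a residual of 182.2 − (160.0) = 22.2 m north and -270.0 − (-284.3) = 14.3 m east.
Residual distance = √(22.2² + 14.3²) = 26.4 m.

26 m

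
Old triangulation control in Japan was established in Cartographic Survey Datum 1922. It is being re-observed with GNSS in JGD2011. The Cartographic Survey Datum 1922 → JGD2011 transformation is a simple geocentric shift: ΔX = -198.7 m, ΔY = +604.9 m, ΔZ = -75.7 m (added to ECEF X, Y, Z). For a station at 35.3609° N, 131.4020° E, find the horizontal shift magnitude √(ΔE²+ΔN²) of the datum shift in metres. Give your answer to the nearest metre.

At φ = 35.3609°, λ = 131.4020°: sin φ = 0.578725, cos φ = 0.815523, sin λ = 0.750088, cos λ = -0.661338.
ΔE = −sin λ·ΔX + cos λ·ΔY = −(0.750088)·(-198.7) + (-0.661338)·(604.9) = -251.00 m.
ΔN = −sin φ cos λ·ΔX − sin φ sin λ·ΔY + cos φ·ΔZ = −(0.578725)(-0.661338)(-198.7) − (0.578725)(0.750088)(604.9) + (0.815523)(-75.7) = -400.37 m.
Horizontal magnitude = √(ΔE² + ΔN²) = √((-251.00)² + (-400.37)²) = 472.54 m.

473 m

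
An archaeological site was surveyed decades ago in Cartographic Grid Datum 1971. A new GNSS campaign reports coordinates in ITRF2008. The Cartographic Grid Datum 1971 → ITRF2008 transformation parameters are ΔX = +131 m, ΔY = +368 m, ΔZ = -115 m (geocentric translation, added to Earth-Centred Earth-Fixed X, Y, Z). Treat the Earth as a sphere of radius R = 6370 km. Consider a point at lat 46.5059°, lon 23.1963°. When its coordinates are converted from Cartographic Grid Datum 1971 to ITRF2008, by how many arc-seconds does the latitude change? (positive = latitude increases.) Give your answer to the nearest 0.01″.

Δφ = -8.80″

sin φ = 0.725445, cos φ = 0.688280, sin λ = 0.393883, cos λ = 0.919161.
North component: ΔN = −sin φ cos λ·ΔX − sin φ sin λ·ΔY + cos φ·ΔZ = −(0.725445)(0.919161)(131) − (0.725445)(0.393883)(368) + (0.688280)(-115) = -271.66 m.
1° of latitude spans πR/180 = 111177 m, so Δφ = -271.66 / 111177 × 3600 = -8.796″.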